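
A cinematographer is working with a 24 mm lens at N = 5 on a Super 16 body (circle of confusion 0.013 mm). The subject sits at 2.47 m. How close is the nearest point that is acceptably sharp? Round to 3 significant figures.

1.94 m

Hyperfocal distance H = f²/(N·c) + f = 24²/(5 × 0.013) + 24 = 576/0.065 + 24 ≈ 8885.5 mm ≈ 8.886 m.
Near limit Dn = s·(H − f)/(H + s − 2f) = 2470 × (8885.5 − 24) / (8885.5 + 2470 − 2 × 24) = 2470 × 8861.5 / 11307.5 ≈ 1935.7 mm ≈ 1.94 m.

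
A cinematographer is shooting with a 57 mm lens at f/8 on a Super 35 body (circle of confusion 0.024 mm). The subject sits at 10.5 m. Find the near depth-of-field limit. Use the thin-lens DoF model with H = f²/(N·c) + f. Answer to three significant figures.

Hyperfocal distance H = f²/(N·c) + f = 57²/(8 × 0.024) + 57 = 3249/0.192 + 57 ≈ 16978.9 mm ≈ 16.98 m.
Near limit Dn = s·(H − f)/(H + s − 2f) = 10500 × (16978.9 − 57) / (16978.9 + 10500 − 2 × 57) = 10500 × 16921.9 / 27364.9 ≈ 6493.0 mm ≈ 6.49 m.

6.49 m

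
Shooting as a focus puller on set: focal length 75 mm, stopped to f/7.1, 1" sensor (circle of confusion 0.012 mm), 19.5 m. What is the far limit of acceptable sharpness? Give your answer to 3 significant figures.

27.6 m

Hyperfocal distance H = f²/(N·c) + f = 75²/(7.1 × 0.012) + 75 = 5625/0.0852 + 75 ≈ 66096.1 mm ≈ 66.10 m.
Far limit Df = s·(H − f)/(H − s) = 19500 × (66096.1 − 75) / (66096.1 − 19500) = 19500 × 66021.1 / 46596.1 ≈ 27629 mm ≈ 27.6 m.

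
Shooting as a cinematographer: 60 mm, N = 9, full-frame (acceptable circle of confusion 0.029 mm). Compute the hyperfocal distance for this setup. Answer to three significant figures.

13.9 m

Hyperfocal distance H = f²/(N·c) + f = 60²/(9 × 0.029) + 60 = 3600/0.261 + 60 ≈ 13853.1 mm ≈ 13.9 m.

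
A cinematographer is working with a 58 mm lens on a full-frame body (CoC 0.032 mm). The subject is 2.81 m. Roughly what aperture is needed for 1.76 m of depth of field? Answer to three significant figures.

Write h = H − f = f²/(N·c). The thin-lens limits are Dn = s·h/(h + (s−f)) and Df = s·h/(h − (s−f)), so DoF = Df − Dn = 2·s·(s−f)·h / (h² − (s−f)²).
That is a quadratic in h: DoF·h² − 2·s·(s−f)·h − DoF·(s−f)² = 0 ⇒ h = (s−f)·(s + √(s² + DoF²)) / DoF = 2752 × (2810 + √(2810² + 1760²)) / 1760 = 2752 × (2810 + 3315.67) / 1760 ≈ 9578.3 mm.
Then N = f²/(c·h) = 58² / (0.032 × 9578.3) = 3364 / 306.51 ≈ 11.

f/11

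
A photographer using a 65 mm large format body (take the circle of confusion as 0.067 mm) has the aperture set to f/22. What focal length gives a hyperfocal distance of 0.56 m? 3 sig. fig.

28.0 mm

From H = f²/(N·c) + f, with f ≪ H: f ≈ √(H·N·c) = √(560 × 22 × 0.067) = √825.44 ≈ 28.73 mm.
Exact: f² + N·c·f − N·c·H = 0 ⇒ f = (−N·c + √((N·c)² + 4·N·c·H))/2 = (−1.474 + √3303.9)/2 ≈ 28.003 mm ≈ 28.0 mm.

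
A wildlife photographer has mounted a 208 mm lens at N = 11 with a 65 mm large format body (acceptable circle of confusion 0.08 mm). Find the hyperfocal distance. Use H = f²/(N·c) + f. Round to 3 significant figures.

Hyperfocal distance H = f²/(N·c) + f = 208²/(11 × 0.08) + 208 = 43264/0.88 + 208 ≈ 49371.6 mm ≈ 49.4 m.

49.4 m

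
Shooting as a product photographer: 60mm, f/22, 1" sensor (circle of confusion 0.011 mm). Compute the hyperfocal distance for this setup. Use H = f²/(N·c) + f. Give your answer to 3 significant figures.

Hyperfocal distance H = f²/(N·c) + f = 60²/(22 × 0.011) + 60 = 3600/0.242 + 60 ≈ 14936.0 mm ≈ 14.9 m.

14.9 m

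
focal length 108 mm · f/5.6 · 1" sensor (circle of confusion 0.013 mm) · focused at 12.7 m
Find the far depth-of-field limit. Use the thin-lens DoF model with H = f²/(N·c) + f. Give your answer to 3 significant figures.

Hyperfocal distance H = f²/(N·c) + f = 108²/(5.6 × 0.013) + 108 = 11664/0.0728 + 108 ≈ 160327.8 mm ≈ 160.3 m.
Far limit Df = s·(H − f)/(H − s) = 12700 × (160327.8 − 108) / (160327.8 − 12700) = 12700 × 160219.8 / 147627.8 ≈ 13783 mm ≈ 13.8 m.

13.8 m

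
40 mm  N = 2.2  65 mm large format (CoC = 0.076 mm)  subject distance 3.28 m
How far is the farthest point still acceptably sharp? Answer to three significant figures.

Hyperfocal distance H = f²/(N·c) + f = 40²/(2.2 × 0.076) + 40 = 1600/0.1672 + 40 ≈ 9609.4 mm ≈ 9.609 m.
Far limit Df = s·(H − f)/(H − s) = 3280 × (9609.4 − 40) / (9609.4 − 3280) = 3280 × 9569.4 / 6329.4 ≈ 4959.0 mm ≈ 4.96 m.

4.96 m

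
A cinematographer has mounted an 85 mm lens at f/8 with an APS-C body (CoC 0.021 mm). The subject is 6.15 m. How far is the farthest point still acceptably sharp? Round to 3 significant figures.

7.16 m

Hyperfocal distance H = f²/(N·c) + f = 85²/(8 × 0.021) + 85 = 7225/0.168 + 85 ≈ 43091.0 mm ≈ 43.09 m.
Far limit Df = s·(H − f)/(H − s) = 6150 × (43091.0 − 85) / (43091.0 − 6150) = 6150 × 43006.0 / 36941.0 ≈ 7159.7 mm ≈ 7.16 m.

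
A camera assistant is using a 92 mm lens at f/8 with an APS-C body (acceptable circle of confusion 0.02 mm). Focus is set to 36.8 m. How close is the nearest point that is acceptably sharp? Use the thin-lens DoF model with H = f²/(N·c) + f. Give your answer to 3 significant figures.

Hyperfocal distance H = f²/(N·c) + f = 92²/(8 × 0.02) + 92 = 8464/0.16 + 92 ≈ 52992.0 mm ≈ 52.99 m.
Near limit Dn = s·(H − f)/(H + s − 2f) = 36800 × (52992.0 − 92) / (52992.0 + 36800 − 2 × 92) = 36800 × 52900.0 / 89608.0 ≈ 21725 mm ≈ 21.7 m.

21.7 m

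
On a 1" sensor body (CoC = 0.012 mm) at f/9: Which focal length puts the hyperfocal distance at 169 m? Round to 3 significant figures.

From H = f²/(N·c) + f, with f ≪ H: f ≈ √(H·N·c) = √(169000 × 9 × 0.012) = √18252 ≈ 135.1 mm.
The +f correction barely moves this — solving exactly, f² + N·c·f − N·c·H = 0 ⇒ f = (−N·c + √((N·c)² + 4·N·c·H))/2 = (−0.108 + √73008)/2 ≈ 135.05 mm, so f ≈ 135 mm.

135 mm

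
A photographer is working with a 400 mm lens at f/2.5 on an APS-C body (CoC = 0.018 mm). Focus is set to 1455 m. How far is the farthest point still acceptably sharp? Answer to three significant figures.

Hyperfocal distance H = f²/(N·c) + f = 400²/(2.5 × 0.018) + 400 = 160000/0.045 + 400 ≈ 3555955.6 mm ≈ 3556 m.
Far limit Df = s·(H − f)/(H − s) = 1455000 × (3555955.6 − 400) / (3555955.6 − 1455000) = 1455000 × 3555555.6 / 2100955.6 ≈ 2462372 mm ≈ 2460 m.

2460 m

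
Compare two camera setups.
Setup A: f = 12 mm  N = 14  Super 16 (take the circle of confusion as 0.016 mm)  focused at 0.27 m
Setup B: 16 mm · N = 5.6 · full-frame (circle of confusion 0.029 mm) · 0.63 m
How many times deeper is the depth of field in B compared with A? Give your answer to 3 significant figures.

2.24

Setup A: H = 12²/(14×0.016) + 12 ≈ 654.9 mm; DoF = Df − Dn = 451.00 − 192.67 ≈ 258.33 mm.
Setup B: H = 16²/(5.6×0.029) + 16 ≈ 1592.4 mm; DoF = Df − Dn = 1031.95 − 453.40 ≈ 578.55 mm.
Ratio = 578.55 / 258.33 ≈ 2.24.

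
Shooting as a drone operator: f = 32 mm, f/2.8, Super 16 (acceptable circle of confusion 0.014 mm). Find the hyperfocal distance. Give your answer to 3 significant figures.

26.2 m

Hyperfocal distance H = f²/(N·c) + f = 32²/(2.8 × 0.014) + 32 = 1024/0.0392 + 32 ≈ 26154.4 mm ≈ 26.2 m.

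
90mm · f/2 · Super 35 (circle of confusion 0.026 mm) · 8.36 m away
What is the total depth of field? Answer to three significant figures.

Hyperfocal distance H = f²/(N·c) + f = 90²/(2 × 0.026) + 90 = 8100/0.052 + 90 ≈ 155859.2 mm ≈ 155.9 m.
Near limit Dn = s·(H − f)/(H + s − 2f) = 8360 × (155859.2 − 90) / (155859.2 + 8360 − 2 × 90) = 8360 × 155769.2 / 164039.2 ≈ 7938.53 mm.
Far limit Df = s·(H − f)/(H − s) = 8360 × (155859.2 − 90) / (155859.2 − 8360) = 8360 × 155769.2 / 147499.2 ≈ 8828.73 mm.
Depth of field = Df − Dn = 8828.73 − 7938.53 ≈ 890.20 mm ≈ 0.890 m.

0.890 m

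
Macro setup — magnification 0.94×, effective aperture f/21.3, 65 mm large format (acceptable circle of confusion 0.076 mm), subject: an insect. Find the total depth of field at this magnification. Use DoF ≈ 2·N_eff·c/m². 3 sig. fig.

At magnification m, DoF ≈ 2·N_eff·c/m² = 2 × 21.3 × 0.076 / 0.94² = 3.238 / 0.8836 ≈ 3.66 mm.

3.66 mm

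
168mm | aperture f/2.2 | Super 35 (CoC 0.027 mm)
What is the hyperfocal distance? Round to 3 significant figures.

475 m

Hyperfocal distance H = f²/(N·c) + f = 168²/(2.2 × 0.027) + 168 = 28224/0.0594 + 168 ≈ 475319.5 mm ≈ 475 m.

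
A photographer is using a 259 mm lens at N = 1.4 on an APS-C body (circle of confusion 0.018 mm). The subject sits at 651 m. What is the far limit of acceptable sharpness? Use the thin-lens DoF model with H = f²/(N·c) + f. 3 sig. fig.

Hyperfocal distance H = f²/(N·c) + f = 259²/(1.4 × 0.018) + 259 = 67081/0.0252 + 259 ≈ 2662203.4 mm ≈ 2662 m.
Far limit Df = s·(H − f)/(H − s) = 651000 × (2662203.4 − 259) / (2662203.4 − 651000) = 651000 × 2661944.4 / 2011203.4 ≈ 861636 mm ≈ 862 m.

862 m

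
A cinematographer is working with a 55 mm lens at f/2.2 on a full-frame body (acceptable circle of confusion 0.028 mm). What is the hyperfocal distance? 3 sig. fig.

Hyperfocal distance H = f²/(N·c) + f = 55²/(2.2 × 0.028) + 55 = 3025/0.0616 + 55 ≈ 49162.1 mm ≈ 49.2 m.

49.2 m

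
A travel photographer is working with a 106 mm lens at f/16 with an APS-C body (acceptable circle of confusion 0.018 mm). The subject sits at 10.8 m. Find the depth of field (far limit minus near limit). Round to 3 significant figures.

Hyperfocal distance H = f²/(N·c) + f = 106²/(16 × 0.018) + 106 = 11236/0.288 + 106 ≈ 39119.9 mm ≈ 39.12 m.
Near limit Dn = s·(H − f)/(H + s − 2f) = 10800 × (39119.9 − 106) / (39119.9 + 10800 − 2 × 106) = 10800 × 39013.9 / 49707.9 ≈ 8476.5 mm.
Far limit Df = s·(H − f)/(H − s) = 10800 × (39119.9 − 106) / (39119.9 − 10800) = 10800 × 39013.9 / 28319.9 ≈ 14878.2 mm.
Depth of field = Df − Dn = 14878.2 − 8476.5 ≈ 6401.7 mm ≈ 6.40 m.

6.40 m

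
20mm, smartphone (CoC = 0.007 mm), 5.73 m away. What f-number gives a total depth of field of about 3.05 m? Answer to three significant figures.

Write h = H − f = f²/(N·c). The thin-lens limits are Dn = s·h/(h + (s−f)) and Df = s·h/(h − (s−f)), so DoF = Df − Dn = 2·s·(s−f)·h / (h² − (s−f)²).
That is a quadratic in h: DoF·h² − 2·s·(s−f)·h − DoF·(s−f)² = 0 ⇒ h = (s−f)·(s + √(s² + DoF²)) / DoF = 5710 × (5730 + √(5730² + 3050²)) / 3050 = 5710 × (5730 + 6491.18) / 3050 ≈ 22880 mm.
Then N = f²/(c·h) = 20² / (0.007 × 22880) = 400 / 160.16 ≈ 2.50.

f/2.50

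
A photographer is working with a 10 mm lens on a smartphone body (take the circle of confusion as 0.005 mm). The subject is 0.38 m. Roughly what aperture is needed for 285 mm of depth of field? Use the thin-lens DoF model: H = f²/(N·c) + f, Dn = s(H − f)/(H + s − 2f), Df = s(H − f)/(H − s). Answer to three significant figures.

f/18

Write h = H − f = f²/(N·c). The thin-lens limits are Dn = s·h/(h + (s−f)) and Df = s·h/(h − (s−f)), so DoF = Df − Dn = 2·s·(s−f)·h / (h² − (s−f)²).
That is a quadratic in h: DoF·h² − 2·s·(s−f)·h − DoF·(s−f)² = 0 ⇒ h = (s−f)·(s + √(s² + DoF²)) / DoF = 370 × (380 + √(380² + 285²)) / 285 = 370 × (380 + 475.000) / 285 ≈ 1110.0 mm.
Then N = f²/(c·h) = 10² / (0.005 × 1110.0) = 100 / 5.5500 ≈ 18.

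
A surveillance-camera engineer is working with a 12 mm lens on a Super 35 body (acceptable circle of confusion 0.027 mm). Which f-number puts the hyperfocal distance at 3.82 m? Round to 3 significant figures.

f/1.40

Rearrange H = f²/(N·c) + f for N: N = f² / ((H − f)·c).
N = 12² / ((3820 − 12) × 0.027) = 144 / 102.8 ≈ 1.40.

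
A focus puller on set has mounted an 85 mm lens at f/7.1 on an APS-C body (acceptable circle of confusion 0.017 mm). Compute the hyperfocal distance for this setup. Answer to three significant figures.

Hyperfocal distance H = f²/(N·c) + f = 85²/(7.1 × 0.017) + 85 = 7225/0.1207 + 85 ≈ 59944.2 mm ≈ 59.9 m.

59.9 m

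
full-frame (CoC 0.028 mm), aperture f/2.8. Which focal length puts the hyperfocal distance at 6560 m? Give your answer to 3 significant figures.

717 mm

From H = f²/(N·c) + f, with f ≪ H: f ≈ √(H·N·c) = √(6560000 × 2.8 × 0.028) = √514304 ≈ 717.1 mm.
The +f correction barely moves this — solving exactly, f² + N·c·f − N·c·H = 0 ⇒ f = (−N·c + √((N·c)² + 4·N·c·H))/2 = (−0.0784 + √2057216)/2 ≈ 717.11 mm, so f ≈ 717 mm.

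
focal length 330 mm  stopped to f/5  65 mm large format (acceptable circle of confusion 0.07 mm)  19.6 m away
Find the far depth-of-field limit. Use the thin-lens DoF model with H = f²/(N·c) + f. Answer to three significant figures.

20.9 m

Hyperfocal distance H = f²/(N·c) + f = 330²/(5 × 0.07) + 330 = 108900/0.35 + 330 ≈ 311472.9 mm ≈ 311.5 m.
Far limit Df = s·(H − f)/(H − s) = 19600 × (311472.9 − 330) / (311472.9 − 19600) = 19600 × 311142.9 / 291872.9 ≈ 20894 mm ≈ 20.9 m.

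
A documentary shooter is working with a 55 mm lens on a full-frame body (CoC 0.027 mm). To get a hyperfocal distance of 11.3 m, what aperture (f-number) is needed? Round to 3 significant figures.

f/9.96

Rearrange H = f²/(N·c) + f for N: N = f² / ((H − f)·c).
N = 55² / ((11300 − 55) × 0.027) = 3025 / 303.6 ≈ 9.96.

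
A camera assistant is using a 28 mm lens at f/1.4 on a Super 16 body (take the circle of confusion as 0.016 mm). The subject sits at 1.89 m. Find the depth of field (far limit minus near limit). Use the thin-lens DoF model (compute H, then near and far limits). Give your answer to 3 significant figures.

Hyperfocal distance H = f²/(N·c) + f = 28²/(1.4 × 0.016) + 28 = 784/0.0224 + 28 ≈ 35028.0 mm ≈ 35.03 m.
Near limit Dn = s·(H − f)/(H + s − 2f) = 1890 × (35028.0 − 28) / (35028.0 + 1890 − 2 × 28) = 1890 × 35000.0 / 36862.0 ≈ 1794.53 mm.
Far limit Df = s·(H − f)/(H − s) = 1890 × (35028.0 − 28) / (35028.0 − 1890) = 1890 × 35000.0 / 33138.0 ≈ 1996.20 mm.
Depth of field = Df − Dn = 1996.20 − 1794.53 ≈ 201.67 mm.

202 mm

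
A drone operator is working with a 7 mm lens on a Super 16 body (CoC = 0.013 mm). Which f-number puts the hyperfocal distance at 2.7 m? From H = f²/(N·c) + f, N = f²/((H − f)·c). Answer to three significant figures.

f/1.40

Rearrange H = f²/(N·c) + f for N: N = f² / ((H − f)·c).
N = 7² / ((2700 − 7) × 0.013) = 49 / 35.01 ≈ 1.40.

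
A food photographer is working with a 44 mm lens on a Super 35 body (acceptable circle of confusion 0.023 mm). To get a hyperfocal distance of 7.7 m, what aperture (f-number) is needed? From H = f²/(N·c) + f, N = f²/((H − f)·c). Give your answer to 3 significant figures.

f/11

Rearrange H = f²/(N·c) + f for N: N = f² / ((H − f)·c).
N = 44² / ((7700 − 44) × 0.023) = 1936 / 176.1 ≈ 11.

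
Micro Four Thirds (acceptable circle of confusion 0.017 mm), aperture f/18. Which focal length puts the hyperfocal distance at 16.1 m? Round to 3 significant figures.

From H = f²/(N·c) + f, with f ≪ H: f ≈ √(H·N·c) = √(16100 × 18 × 0.017) = √4926.6 ≈ 70.19 mm.
Exact: f² + N·c·f − N·c·H = 0 ⇒ f = (−N·c + √((N·c)² + 4·N·c·H))/2 = (−0.306 + √19706)/2 ≈ 70.037 mm ≈ 70.0 mm.

70.0 mm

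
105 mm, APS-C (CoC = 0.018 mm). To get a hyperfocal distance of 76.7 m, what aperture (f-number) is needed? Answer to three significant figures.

f/8

Rearrange H = f²/(N·c) + f for N: N = f² / ((H − f)·c).
N = 105² / ((76700 − 105) × 0.018) = 11025 / 1379 ≈ 8.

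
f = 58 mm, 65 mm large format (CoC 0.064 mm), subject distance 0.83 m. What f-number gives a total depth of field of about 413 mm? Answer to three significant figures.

f/16

Write h = H − f = f²/(N·c). The thin-lens limits are Dn = s·h/(h + (s−f)) and Df = s·h/(h − (s−f)), so DoF = Df − Dn = 2·s·(s−f)·h / (h² − (s−f)²).
That is a quadratic in h: DoF·h² − 2·s·(s−f)·h − DoF·(s−f)² = 0 ⇒ h = (s−f)·(s + √(s² + DoF²)) / DoF = 772 × (830 + √(830² + 413²)) / 413 = 772 × (830 + 927.076) / 413 ≈ 3284.4 mm.
Then N = f²/(c·h) = 58² / (0.064 × 3284.4) = 3364 / 210.20 ≈ 16.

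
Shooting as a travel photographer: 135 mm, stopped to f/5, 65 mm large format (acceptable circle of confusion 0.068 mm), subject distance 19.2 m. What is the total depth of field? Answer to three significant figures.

15.6 m

Hyperfocal distance H = f²/(N·c) + f = 135²/(5 × 0.068) + 135 = 18225/0.34 + 135 ≈ 53737.9 mm ≈ 53.74 m.
Near limit Dn = s·(H − f)/(H + s − 2f) = 19200 × (53737.9 − 135) / (53737.9 + 19200 − 2 × 135) = 19200 × 53602.9 / 72667.9 ≈ 14163 mm.
Far limit Df = s·(H − f)/(H − s) = 19200 × (53737.9 − 135) / (53737.9 − 19200) = 19200 × 53602.9 / 34537.9 ≈ 29798 mm.
Depth of field = Df − Dn = 29798 − 14163 ≈ 15635 mm ≈ 15.6 m.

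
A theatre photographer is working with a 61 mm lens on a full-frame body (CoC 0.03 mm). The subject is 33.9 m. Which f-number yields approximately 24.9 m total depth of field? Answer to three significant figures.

f/1.20

Write h = H − f = f²/(N·c). The thin-lens limits are Dn = s·h/(h + (s−f)) and Df = s·h/(h − (s−f)), so DoF = Df − Dn = 2·s·(s−f)·h / (h² − (s−f)²).
That is a quadratic in h: DoF·h² − 2·s·(s−f)·h − DoF·(s−f)² = 0 ⇒ h = (s−f)·(s + √(s² + DoF²)) / DoF = 33839 × (33900 + √(33900² + 24900²)) / 24900 = 33839 × (33900 + 42062.1) / 24900 ≈ 103232 mm.
Then N = f²/(c·h) = 61² / (0.03 × 103232) = 3721 / 3097.0 ≈ 1.20.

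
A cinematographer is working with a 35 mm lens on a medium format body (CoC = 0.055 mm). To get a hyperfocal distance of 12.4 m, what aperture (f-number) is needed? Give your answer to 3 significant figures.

f/1.80

Rearrange H = f²/(N·c) + f for N: N = f² / ((H − f)·c).
N = 35² / ((12400 − 35) × 0.055) = 1225 / 680.1 ≈ 1.80.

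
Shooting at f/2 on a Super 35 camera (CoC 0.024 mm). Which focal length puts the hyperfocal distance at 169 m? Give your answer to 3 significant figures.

From H = f²/(N·c) + f, with f ≪ H: f ≈ √(H·N·c) = √(169000 × 2 × 0.024) = √8112.0 ≈ 90.07 mm.
Exact: f² + N·c·f − N·c·H = 0 ⇒ f = (−N·c + √((N·c)² + 4·N·c·H))/2 = (−0.048 + √32448)/2 ≈ 90.043 mm ≈ 90.0 mm.

90.0 mm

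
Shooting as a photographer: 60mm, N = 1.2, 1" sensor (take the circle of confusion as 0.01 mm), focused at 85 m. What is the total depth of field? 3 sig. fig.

Hyperfocal distance H = f²/(N·c) + f = 60²/(1.2 × 0.01) + 60 = 3600/0.012 + 60 ≈ 300060.0 mm ≈ 300.1 m.
Near limit Dn = s·(H − f)/(H + s − 2f) = 85000 × (300060.0 − 60) / (300060.0 + 85000 − 2 × 60) = 85000 × 300000.0 / 384940.0 ≈ 66244 mm.
Far limit Df = s·(H − f)/(H − s) = 85000 × (300060.0 − 60) / (300060.0 − 85000) = 85000 × 300000.0 / 215060.0 ≈ 118572 mm.
Depth of field = Df − Dn = 118572 − 66244 ≈ 52328 mm ≈ 52.3 m.

52.3 m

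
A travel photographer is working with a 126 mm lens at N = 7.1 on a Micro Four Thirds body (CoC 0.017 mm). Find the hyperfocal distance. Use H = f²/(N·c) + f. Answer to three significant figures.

132 m

Hyperfocal distance H = f²/(N·c) + f = 126²/(7.1 × 0.017) + 126 = 15876/0.1207 + 126 ≈ 131658.7 mm ≈ 132 m.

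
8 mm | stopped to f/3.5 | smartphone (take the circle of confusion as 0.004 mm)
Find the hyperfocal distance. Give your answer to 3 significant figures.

Hyperfocal distance H = f²/(N·c) + f = 8²/(3.5 × 0.004) + 8 = 64/0.014 + 8 ≈ 4579.4 mm ≈ 4.58 m.

4.58 m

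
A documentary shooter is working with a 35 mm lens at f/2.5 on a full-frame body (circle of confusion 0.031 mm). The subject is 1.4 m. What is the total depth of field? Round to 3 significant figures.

244 mm

Hyperfocal distance H = f²/(N·c) + f = 35²/(2.5 × 0.031) + 35 = 1225/0.0775 + 35 ≈ 15841.5 mm ≈ 15.84 m.
Near limit Dn = s·(H − f)/(H + s − 2f) = 1400 × (15841.5 − 35) / (15841.5 + 1400 − 2 × 35) = 1400 × 15806.5 / 17171.5 ≈ 1288.71 mm.
Far limit Df = s·(H − f)/(H − s) = 1400 × (15841.5 − 35) / (15841.5 − 1400) = 1400 × 15806.5 / 14441.5 ≈ 1532.33 mm.
Depth of field = Df − Dn = 1532.33 − 1288.71 ≈ 243.62 mm.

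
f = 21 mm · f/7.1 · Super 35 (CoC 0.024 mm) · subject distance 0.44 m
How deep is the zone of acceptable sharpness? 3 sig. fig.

146 mm

Hyperfocal distance H = f²/(N·c) + f = 21²/(7.1 × 0.024) + 21 = 441/0.1704 + 21 ≈ 2609.0 mm ≈ 2.609 m.
Near limit Dn = s·(H − f)/(H + s − 2f) = 440 × (2609.0 − 21) / (2609.0 + 440 − 2 × 21) = 440 × 2588.0 / 3007.0 ≈ 378.69 mm.
Far limit Df = s·(H − f)/(H − s) = 440 × (2609.0 − 21) / (2609.0 − 440) = 440 × 2588.0 / 2169.0 ≈ 525.00 mm.
Depth of field = Df − Dn = 525.00 − 378.69 ≈ 146.31 mm.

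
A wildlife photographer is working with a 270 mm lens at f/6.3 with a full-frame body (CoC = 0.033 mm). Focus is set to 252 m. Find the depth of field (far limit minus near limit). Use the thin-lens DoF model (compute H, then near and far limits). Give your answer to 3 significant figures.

Hyperfocal distance H = f²/(N·c) + f = 270²/(6.3 × 0.033) + 270 = 72900/0.2079 + 270 ≈ 350919.4 mm ≈ 350.9 m.
Near limit Dn = s·(H − f)/(H + s − 2f) = 252000 × (350919.4 − 270) / (350919.4 + 252000 − 2 × 270) = 252000 × 350649.4 / 602379.4 ≈ 146691 mm.
Far limit Df = s·(H − f)/(H − s) = 252000 × (350919.4 − 270) / (350919.4 − 252000) = 252000 × 350649.4 / 98919.4 ≈ 893290 mm.
Depth of field = Df − Dn = 893290 − 146691 ≈ 746599 mm ≈ 747 m.

747 m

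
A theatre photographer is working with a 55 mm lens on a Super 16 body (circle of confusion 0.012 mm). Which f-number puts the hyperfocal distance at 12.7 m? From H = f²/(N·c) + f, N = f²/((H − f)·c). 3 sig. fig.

f/19.9

Rearrange H = f²/(N·c) + f for N: N = f² / ((H − f)·c).
N = 55² / ((12700 − 55) × 0.012) = 3025 / 151.7 ≈ 19.9.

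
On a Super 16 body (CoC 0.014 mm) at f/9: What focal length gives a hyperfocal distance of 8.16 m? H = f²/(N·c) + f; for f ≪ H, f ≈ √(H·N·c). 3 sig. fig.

From H = f²/(N·c) + f, with f ≪ H: f ≈ √(H·N·c) = √(8160 × 9 × 0.014) = √1028.2 ≈ 32.06 mm.
Exact: f² + N·c·f − N·c·H = 0 ⇒ f = (−N·c + √((N·c)² + 4·N·c·H))/2 = (−0.126 + √4112.7)/2 ≈ 32.002 mm ≈ 32.0 mm.

32.0 mm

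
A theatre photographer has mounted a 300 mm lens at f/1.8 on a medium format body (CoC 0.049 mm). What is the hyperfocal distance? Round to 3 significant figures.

Hyperfocal distance H = f²/(N·c) + f = 300²/(1.8 × 0.049) + 300 = 90000/0.0882 + 300 ≈ 1020708.2 mm ≈ 1020 m.

1020 m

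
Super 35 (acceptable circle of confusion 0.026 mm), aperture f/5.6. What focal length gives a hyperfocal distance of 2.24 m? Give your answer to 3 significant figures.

18.0 mm

From H = f²/(N·c) + f, with f ≪ H: f ≈ √(H·N·c) = √(2240 × 5.6 × 0.026) = √326.14 ≈ 18.06 mm.
Exact: f² + N·c·f − N·c·H = 0 ⇒ f = (−N·c + √((N·c)² + 4·N·c·H))/2 = (−0.1456 + √1304.6)/2 ≈ 17.987 mm ≈ 18.0 mm.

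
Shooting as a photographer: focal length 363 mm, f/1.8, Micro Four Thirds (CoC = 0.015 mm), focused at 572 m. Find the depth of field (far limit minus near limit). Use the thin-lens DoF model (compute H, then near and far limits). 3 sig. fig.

Hyperfocal distance H = f²/(N·c) + f = 363²/(1.8 × 0.015) + 363 = 131769/0.027 + 363 ≈ 4880696.3 mm ≈ 4881 m.
Near limit Dn = s·(H − f)/(H + s − 2f) = 572000 × (4880696.3 − 363) / (4880696.3 + 572000 − 2 × 363) = 572000 × 4880333.3 / 5451970.3 ≈ 512026 mm.
Far limit Df = s·(H − f)/(H − s) = 572000 × (4880696.3 − 363) / (4880696.3 − 572000) = 572000 × 4880333.3 / 4308696.3 ≈ 647888 mm.
Depth of field = Df − Dn = 647888 − 512026 ≈ 135862 mm ≈ 136 m.

136 m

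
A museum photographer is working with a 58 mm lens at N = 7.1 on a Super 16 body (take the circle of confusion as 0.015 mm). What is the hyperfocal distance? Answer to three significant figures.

Hyperfocal distance H = f²/(N·c) + f = 58²/(7.1 × 0.015) + 58 = 3364/0.1065 + 58 ≈ 31644.9 mm ≈ 31.6 m.

31.6 m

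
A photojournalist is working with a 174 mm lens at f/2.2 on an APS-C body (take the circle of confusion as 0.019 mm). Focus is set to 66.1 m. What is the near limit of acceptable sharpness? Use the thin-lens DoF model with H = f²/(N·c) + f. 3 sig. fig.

Hyperfocal distance H = f²/(N·c) + f = 174²/(2.2 × 0.019) + 174 = 30276/0.0418 + 174 ≈ 724480.2 mm ≈ 724.5 m.
Near limit Dn = s·(H − f)/(H + s − 2f) = 66100 × (724480.2 − 174) / (724480.2 + 66100 − 2 × 174) = 66100 × 724306.2 / 790232.2 ≈ 60586 mm ≈ 60.6 m.

60.6 m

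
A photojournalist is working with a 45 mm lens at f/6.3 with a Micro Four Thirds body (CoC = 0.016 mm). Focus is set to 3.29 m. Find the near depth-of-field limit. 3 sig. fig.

2.83 m

Hyperfocal distance H = f²/(N·c) + f = 45²/(6.3 × 0.016) + 45 = 2025/0.1008 + 45 ≈ 20134.3 mm ≈ 20.13 m.
Near limit Dn = s·(H − f)/(H + s − 2f) = 3290 × (20134.3 − 45) / (20134.3 + 3290 − 2 × 45) = 3290 × 20089.3 / 23334.3 ≈ 2832.5 mm ≈ 2.83 m.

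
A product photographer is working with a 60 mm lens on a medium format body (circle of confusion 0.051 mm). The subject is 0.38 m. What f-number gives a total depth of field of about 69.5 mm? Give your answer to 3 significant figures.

f/20

Write h = H − f = f²/(N·c). The thin-lens limits are Dn = s·h/(h + (s−f)) and Df = s·h/(h − (s−f)), so DoF = Df − Dn = 2·s·(s−f)·h / (h² − (s−f)²).
That is a quadratic in h: DoF·h² − 2·s·(s−f)·h − DoF·(s−f)² = 0 ⇒ h = (s−f)·(s + √(s² + DoF²)) / DoF = 320 × (380 + √(380² + 69.5²)) / 69.5 = 320 × (380 + 386.303) / 69.5 ≈ 3528.3 mm.
Then N = f²/(c·h) = 60² / (0.051 × 3528.3) = 3600 / 179.94 ≈ 20.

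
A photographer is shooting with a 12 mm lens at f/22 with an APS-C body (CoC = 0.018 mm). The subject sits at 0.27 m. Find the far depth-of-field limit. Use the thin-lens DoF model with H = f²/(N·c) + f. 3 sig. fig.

0.929 m

Hyperfocal distance H = f²/(N·c) + f = 12²/(22 × 0.018) + 12 = 144/0.396 + 12 ≈ 375.6 mm ≈ 0.376 m.
Far limit Df = s·(H − f)/(H − s) = 270 × (375.6 − 12) / (375.6 − 270) = 270 × 363.6 / 105.6 ≈ 929.43 mm ≈ 0.929 m.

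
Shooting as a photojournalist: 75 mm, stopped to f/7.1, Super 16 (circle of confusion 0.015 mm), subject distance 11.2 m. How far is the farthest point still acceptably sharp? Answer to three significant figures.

Hyperfocal distance H = f²/(N·c) + f = 75²/(7.1 × 0.015) + 75 = 5625/0.1065 + 75 ≈ 52891.9 mm ≈ 52.89 m.
Far limit Df = s·(H − f)/(H − s) = 11200 × (52891.9 − 75) / (52891.9 − 11200) = 11200 × 52816.9 / 41691.9 ≈ 14189 mm ≈ 14.2 m.

14.2 m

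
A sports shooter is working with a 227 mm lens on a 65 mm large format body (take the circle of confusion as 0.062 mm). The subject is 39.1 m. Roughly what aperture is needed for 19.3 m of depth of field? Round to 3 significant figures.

f/4.99

Write h = H − f = f²/(N·c). The thin-lens limits are Dn = s·h/(h + (s−f)) and Df = s·h/(h − (s−f)), so DoF = Df − Dn = 2·s·(s−f)·h / (h² − (s−f)²).
That is a quadratic in h: DoF·h² − 2·s·(s−f)·h − DoF·(s−f)² = 0 ⇒ h = (s−f)·(s + √(s² + DoF²)) / DoF = 38873 × (39100 + √(39100² + 19300²)) / 19300 = 38873 × (39100 + 43603.9) / 19300 ≈ 166578 mm.
Then N = f²/(c·h) = 227² / (0.062 × 166578) = 51529 / 10328 ≈ 4.99.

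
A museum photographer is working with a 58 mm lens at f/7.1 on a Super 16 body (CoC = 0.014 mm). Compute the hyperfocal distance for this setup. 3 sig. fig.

33.9 m

Hyperfocal distance H = f²/(N·c) + f = 58²/(7.1 × 0.014) + 58 = 3364/0.0994 + 58 ≈ 33901.1 mm ≈ 33.9 m.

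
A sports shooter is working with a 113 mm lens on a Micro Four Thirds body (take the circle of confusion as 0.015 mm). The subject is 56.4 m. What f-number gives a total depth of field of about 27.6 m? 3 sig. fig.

Write h = H − f = f²/(N·c). The thin-lens limits are Dn = s·h/(h + (s−f)) and Df = s·h/(h − (s−f)), so DoF = Df − Dn = 2·s·(s−f)·h / (h² − (s−f)²).
That is a quadratic in h: DoF·h² − 2·s·(s−f)·h − DoF·(s−f)² = 0 ⇒ h = (s−f)·(s + √(s² + DoF²)) / DoF = 56287 × (56400 + √(56400² + 27600²)) / 27600 = 56287 × (56400 + 62791.1) / 27600 ≈ 243076 mm.
Then N = f²/(c·h) = 113² / (0.015 × 243076) = 12769 / 3646.1 ≈ 3.50.

f/3.50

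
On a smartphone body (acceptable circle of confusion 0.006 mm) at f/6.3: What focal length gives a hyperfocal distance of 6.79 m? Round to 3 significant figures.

From H = f²/(N·c) + f, with f ≪ H: f ≈ √(H·N·c) = √(6790 × 6.3 × 0.006) = √256.66 ≈ 16.02 mm.
The +f correction barely moves this — solving exactly, f² + N·c·f − N·c·H = 0 ⇒ f = (−N·c + √((N·c)² + 4·N·c·H))/2 = (−0.0378 + √1026.6)/2 ≈ 16.002 mm, so f ≈ 16.0 mm.

16.0 mm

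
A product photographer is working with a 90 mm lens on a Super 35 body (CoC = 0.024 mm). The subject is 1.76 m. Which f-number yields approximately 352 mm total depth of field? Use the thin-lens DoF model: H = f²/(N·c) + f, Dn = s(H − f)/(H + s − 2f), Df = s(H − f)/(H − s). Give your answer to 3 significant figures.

Write h = H − f = f²/(N·c). The thin-lens limits are Dn = s·h/(h + (s−f)) and Df = s·h/(h − (s−f)), so DoF = Df − Dn = 2·s·(s−f)·h / (h² − (s−f)²).
That is a quadratic in h: DoF·h² − 2·s·(s−f)·h − DoF·(s−f)² = 0 ⇒ h = (s−f)·(s + √(s² + DoF²)) / DoF = 1670 × (1760 + √(1760² + 352²)) / 352 = 1670 × (1760 + 1794.85) / 352 ≈ 16865 mm.
Then N = f²/(c·h) = 90² / (0.024 × 16865) = 8100 / 404.77 ≈ 20.

f/20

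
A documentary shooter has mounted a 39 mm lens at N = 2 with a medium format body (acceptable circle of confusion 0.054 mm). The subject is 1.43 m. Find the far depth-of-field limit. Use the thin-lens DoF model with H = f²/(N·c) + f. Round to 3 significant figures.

Hyperfocal distance H = f²/(N·c) + f = 39²/(2 × 0.054) + 39 = 1521/0.108 + 39 ≈ 14122.3 mm ≈ 14.12 m.
Far limit Df = s·(H − f)/(H − s) = 1430 × (14122.3 − 39) / (14122.3 − 1430) = 1430 × 14083.3 / 12692.3 ≈ 1586.7 mm ≈ 1.59 m.

1.59 m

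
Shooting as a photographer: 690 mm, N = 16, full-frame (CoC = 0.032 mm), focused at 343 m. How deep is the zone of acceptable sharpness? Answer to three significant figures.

292 m

Hyperfocal distance H = f²/(N·c) + f = 690²/(16 × 0.032) + 690 = 476100/0.512 + 690 ≈ 930572.8 mm ≈ 930.6 m.
Near limit Dn = s·(H − f)/(H + s − 2f) = 343000 × (930572.8 − 690) / (930572.8 + 343000 − 2 × 690) = 343000 × 929882.8 / 1272192.8 ≈ 250709 mm.
Far limit Df = s·(H − f)/(H − s) = 343000 × (930572.8 − 690) / (930572.8 − 343000) = 343000 × 929882.8 / 587572.8 ≈ 542826 mm.
Depth of field = Df − Dn = 542826 − 250709 ≈ 292117 mm ≈ 292 m.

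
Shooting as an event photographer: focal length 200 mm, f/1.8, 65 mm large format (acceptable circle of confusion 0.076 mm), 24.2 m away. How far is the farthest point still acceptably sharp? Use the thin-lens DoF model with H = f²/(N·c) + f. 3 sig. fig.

Hyperfocal distance H = f²/(N·c) + f = 200²/(1.8 × 0.076) + 200 = 40000/0.1368 + 200 ≈ 292597.7 mm ≈ 292.6 m.
Far limit Df = s·(H − f)/(H − s) = 24200 × (292597.7 − 200) / (292597.7 − 24200) = 24200 × 292397.7 / 268397.7 ≈ 26364 mm ≈ 26.4 m.

26.4 m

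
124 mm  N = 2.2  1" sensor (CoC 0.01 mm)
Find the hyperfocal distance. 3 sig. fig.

Hyperfocal distance H = f²/(N·c) + f = 124²/(2.2 × 0.01) + 124 = 15376/0.022 + 124 ≈ 699033.1 mm ≈ 699 m.

699 m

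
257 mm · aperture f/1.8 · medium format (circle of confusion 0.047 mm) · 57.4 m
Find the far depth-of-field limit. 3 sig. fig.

Hyperfocal distance H = f²/(N·c) + f = 257²/(1.8 × 0.047) + 257 = 66049/0.0846 + 257 ≈ 780978.0 mm ≈ 781.0 m.
Far limit Df = s·(H − f)/(H − s) = 57400 × (780978.0 − 257) / (780978.0 − 57400) = 57400 × 780721.0 / 723578.0 ≈ 61933 mm ≈ 61.9 m.

61.9 m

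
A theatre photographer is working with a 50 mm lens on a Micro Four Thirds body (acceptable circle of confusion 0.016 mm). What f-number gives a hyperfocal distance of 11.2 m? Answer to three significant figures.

Rearrange H = f²/(N·c) + f for N: N = f² / ((H − f)·c).
N = 50² / ((11200 − 50) × 0.016) = 2500 / 178.4 ≈ 14.

f/14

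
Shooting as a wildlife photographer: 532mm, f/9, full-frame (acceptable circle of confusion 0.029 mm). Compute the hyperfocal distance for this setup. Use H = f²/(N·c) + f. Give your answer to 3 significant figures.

Hyperfocal distance H = f²/(N·c) + f = 532²/(9 × 0.029) + 532 = 283024/0.261 + 532 ≈ 1084915.1 mm ≈ 1080 m.

1080 m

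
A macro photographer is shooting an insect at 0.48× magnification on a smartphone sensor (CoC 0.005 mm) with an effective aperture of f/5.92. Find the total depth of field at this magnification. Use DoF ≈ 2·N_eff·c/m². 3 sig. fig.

0.257 mm

At magnification m, DoF ≈ 2·N_eff·c/m² = 2 × 5.92 × 0.005 / 0.48² = 0.0592 / 0.2304 ≈ 0.257 mm.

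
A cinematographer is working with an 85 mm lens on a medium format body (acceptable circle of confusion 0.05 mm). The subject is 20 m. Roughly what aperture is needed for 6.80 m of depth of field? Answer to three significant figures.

Write h = H − f = f²/(N·c). The thin-lens limits are Dn = s·h/(h + (s−f)) and Df = s·h/(h − (s−f)), so DoF = Df − Dn = 2·s·(s−f)·h / (h² − (s−f)²).
That is a quadratic in h: DoF·h² − 2·s·(s−f)·h − DoF·(s−f)² = 0 ⇒ h = (s−f)·(s + √(s² + DoF²)) / DoF = 19915 × (20000 + √(20000² + 6800²)) / 6800 = 19915 × (20000 + 21124.4) / 6800 ≈ 120440 mm.
Then N = f²/(c·h) = 85² / (0.05 × 120440) = 7225 / 6022.0 ≈ 1.20.

f/1.20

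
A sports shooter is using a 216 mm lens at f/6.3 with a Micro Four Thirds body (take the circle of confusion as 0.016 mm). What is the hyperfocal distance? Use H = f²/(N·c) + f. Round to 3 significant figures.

463 m

Hyperfocal distance H = f²/(N·c) + f = 216²/(6.3 × 0.016) + 216 = 46656/0.1008 + 216 ≈ 463073.1 mm ≈ 463 m.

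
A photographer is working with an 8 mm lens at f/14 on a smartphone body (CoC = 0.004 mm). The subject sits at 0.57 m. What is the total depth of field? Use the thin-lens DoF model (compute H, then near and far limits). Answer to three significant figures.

0.739 m

Hyperfocal distance H = f²/(N·c) + f = 8²/(14 × 0.004) + 8 = 64/0.056 + 8 ≈ 1150.9 mm ≈ 1.151 m.
Near limit Dn = s·(H − f)/(H + s − 2f) = 570 × (1150.9 − 8) / (1150.9 + 570 − 2 × 8) = 570 × 1142.9 / 1704.9 ≈ 382.10 mm.
Far limit Df = s·(H − f)/(H − s) = 570 × (1150.9 − 8) / (1150.9 − 570) = 570 × 1142.9 / 580.9 ≈ 1121.50 mm.
Depth of field = Df − Dn = 1121.50 − 382.10 ≈ 739.40 mm ≈ 0.739 m.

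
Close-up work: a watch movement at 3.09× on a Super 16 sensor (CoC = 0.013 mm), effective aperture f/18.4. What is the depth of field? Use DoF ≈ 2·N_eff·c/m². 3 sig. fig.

At magnification m, DoF ≈ 2·N_eff·c/m² = 2 × 18.4 × 0.013 / 3.09² = 0.4784 / 9.548 ≈ 0.0501 mm.

0.0501 mm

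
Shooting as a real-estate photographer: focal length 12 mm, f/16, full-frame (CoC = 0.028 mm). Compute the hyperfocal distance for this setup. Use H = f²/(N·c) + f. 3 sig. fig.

333 mm

Hyperfocal distance H = f²/(N·c) + f = 12²/(16 × 0.028) + 12 = 144/0.448 + 12 ≈ 333.4 mm ≈ 0.333 m.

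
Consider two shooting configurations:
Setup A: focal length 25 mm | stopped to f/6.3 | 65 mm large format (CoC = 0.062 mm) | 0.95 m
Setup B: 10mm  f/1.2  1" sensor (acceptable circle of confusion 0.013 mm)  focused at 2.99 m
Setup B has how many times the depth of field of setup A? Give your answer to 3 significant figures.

2.15

Setup A: H = 25²/(6.3×0.062) + 25 ≈ 1625.1 mm; DoF = Df − Dn = 2251.7 − 602.0 ≈ 1649.7 mm.
Setup B: H = 10²/(1.2×0.013) + 10 ≈ 6420.3 mm; DoF = Df − Dn = 5587.5 − 2041.1 ≈ 3546.4 mm.
Ratio = 3546.4 / 1649.7 ≈ 2.15.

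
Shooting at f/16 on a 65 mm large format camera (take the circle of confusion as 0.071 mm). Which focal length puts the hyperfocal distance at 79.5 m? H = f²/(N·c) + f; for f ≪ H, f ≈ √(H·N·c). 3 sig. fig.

From H = f²/(N·c) + f, with f ≪ H: f ≈ √(H·N·c) = √(79500 × 16 × 0.071) = √90312 ≈ 300.5 mm.
Exact: f² + N·c·f − N·c·H = 0 ⇒ f = (−N·c + √((N·c)² + 4·N·c·H))/2 = (−1.136 + √361249)/2 ≈ 299.95 mm ≈ 300 mm.

300 mm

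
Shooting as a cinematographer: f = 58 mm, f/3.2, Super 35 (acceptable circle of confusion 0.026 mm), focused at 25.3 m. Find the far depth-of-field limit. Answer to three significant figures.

Hyperfocal distance H = f²/(N·c) + f = 58²/(3.2 × 0.026) + 58 = 3364/0.0832 + 58 ≈ 40490.7 mm ≈ 40.49 m.
Far limit Df = s·(H − f)/(H − s) = 25300 × (40490.7 − 58) / (40490.7 − 25300) = 25300 × 40432.7 / 15190.7 ≈ 67340 mm ≈ 67.3 m.

67.3 m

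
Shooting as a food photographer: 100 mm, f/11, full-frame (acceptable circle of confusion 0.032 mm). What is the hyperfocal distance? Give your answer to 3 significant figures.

Hyperfocal distance H = f²/(N·c) + f = 100²/(11 × 0.032) + 100 = 10000/0.352 + 100 ≈ 28509.1 mm ≈ 28.5 m.

28.5 m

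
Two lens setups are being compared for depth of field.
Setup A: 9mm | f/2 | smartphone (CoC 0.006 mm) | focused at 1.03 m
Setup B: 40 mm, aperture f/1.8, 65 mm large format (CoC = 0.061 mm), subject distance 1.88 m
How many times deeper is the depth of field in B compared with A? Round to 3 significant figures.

Setup A: H = 9²/(2×0.006) + 9 ≈ 6759.0 mm; DoF = Df − Dn = 1213.56 − 894.67 ≈ 318.89 mm.
Setup B: H = 40²/(1.8×0.061) + 40 ≈ 14611.9 mm; DoF = Df − Dn = 2151.69 − 1669.23 ≈ 482.46 mm.
Ratio = 482.46 / 318.89 ≈ 1.51.

1.51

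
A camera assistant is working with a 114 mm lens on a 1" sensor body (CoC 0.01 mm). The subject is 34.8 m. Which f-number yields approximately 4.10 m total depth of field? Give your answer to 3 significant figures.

f/2.20

Write h = H − f = f²/(N·c). The thin-lens limits are Dn = s·h/(h + (s−f)) and Df = s·h/(h − (s−f)), so DoF = Df − Dn = 2·s·(s−f)·h / (h² − (s−f)²).
That is a quadratic in h: DoF·h² − 2·s·(s−f)·h − DoF·(s−f)² = 0 ⇒ h = (s−f)·(s + √(s² + DoF²)) / DoF = 34686 × (34800 + √(34800² + 4100²)) / 4100 = 34686 × (34800 + 35040.7) / 4100 ≈ 590852 mm.
Then N = f²/(c·h) = 114² / (0.01 × 590852) = 12996 / 5908.5 ≈ 2.20.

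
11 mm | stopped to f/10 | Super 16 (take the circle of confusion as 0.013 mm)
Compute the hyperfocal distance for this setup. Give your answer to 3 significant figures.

Hyperfocal distance H = f²/(N·c) + f = 11²/(10 × 0.013) + 11 = 121/0.13 + 11 ≈ 941.8 mm ≈ 0.942 m.

0.942 m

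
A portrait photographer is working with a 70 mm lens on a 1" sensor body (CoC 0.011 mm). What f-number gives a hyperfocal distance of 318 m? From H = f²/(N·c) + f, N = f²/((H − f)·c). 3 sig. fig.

Rearrange H = f²/(N·c) + f for N: N = f² / ((H − f)·c).
N = 70² / ((318000 − 70) × 0.011) = 4900 / 3497 ≈ 1.40.

f/1.40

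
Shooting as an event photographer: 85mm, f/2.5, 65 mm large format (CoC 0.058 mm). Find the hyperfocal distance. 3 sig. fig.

49.9 m

Hyperfocal distance H = f²/(N·c) + f = 85²/(2.5 × 0.058) + 85 = 7225/0.145 + 85 ≈ 49912.6 mm ≈ 49.9 m.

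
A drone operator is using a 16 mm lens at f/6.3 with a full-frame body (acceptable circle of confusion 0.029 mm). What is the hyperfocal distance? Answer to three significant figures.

Hyperfocal distance H = f²/(N·c) + f = 16²/(6.3 × 0.029) + 16 = 256/0.1827 + 16 ≈ 1417.2 mm ≈ 1.42 m.

1.42 m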